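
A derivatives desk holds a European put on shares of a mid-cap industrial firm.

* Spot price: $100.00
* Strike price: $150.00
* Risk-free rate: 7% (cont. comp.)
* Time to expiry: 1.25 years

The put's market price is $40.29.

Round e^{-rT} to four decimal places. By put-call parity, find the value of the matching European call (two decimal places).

exp(−rT) = exp(−0.07·1.25) = 0.9162
Put-call parity: C − P = S − K·e^(−rT) = 100 − 150·0.9162 = 100 − 137.4300 = -37.4300
C = P + (C − P) = 40.29 + (-37.4300) = 2.8600

$2.86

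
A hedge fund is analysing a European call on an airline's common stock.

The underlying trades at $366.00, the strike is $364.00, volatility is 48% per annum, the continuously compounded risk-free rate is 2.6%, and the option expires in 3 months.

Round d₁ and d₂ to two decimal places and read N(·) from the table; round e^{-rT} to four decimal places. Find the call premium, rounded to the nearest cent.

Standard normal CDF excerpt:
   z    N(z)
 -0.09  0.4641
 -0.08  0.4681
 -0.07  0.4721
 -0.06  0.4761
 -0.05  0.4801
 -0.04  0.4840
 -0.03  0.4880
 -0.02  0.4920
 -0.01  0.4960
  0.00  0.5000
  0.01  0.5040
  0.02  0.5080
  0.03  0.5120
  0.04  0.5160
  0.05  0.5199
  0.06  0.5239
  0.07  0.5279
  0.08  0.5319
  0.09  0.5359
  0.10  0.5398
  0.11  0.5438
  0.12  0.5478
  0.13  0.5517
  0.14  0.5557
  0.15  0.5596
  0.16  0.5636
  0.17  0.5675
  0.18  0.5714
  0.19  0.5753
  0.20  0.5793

T = 0.25;  σ√T = 0.2400
d₁ = [ln(366/364) + (0.026 + ½·0.48²)·0.25] / (σ√T) = (0.0055 + 0.0353) / 0.2400 = 0.1699 which rounds to 0.17
d₂ = 0.1699 − 0.2400 = -0.0701 which rounds to -0.07
exp(−rT) = exp(−0.026·0.25) = 0.9935
C = 366·N(0.17) − 364·0.9935·N(-0.07) = 366·0.5675 − 364·0.9935·0.4721 = 207.7050 − 170.7274 = 36.9776

$36.98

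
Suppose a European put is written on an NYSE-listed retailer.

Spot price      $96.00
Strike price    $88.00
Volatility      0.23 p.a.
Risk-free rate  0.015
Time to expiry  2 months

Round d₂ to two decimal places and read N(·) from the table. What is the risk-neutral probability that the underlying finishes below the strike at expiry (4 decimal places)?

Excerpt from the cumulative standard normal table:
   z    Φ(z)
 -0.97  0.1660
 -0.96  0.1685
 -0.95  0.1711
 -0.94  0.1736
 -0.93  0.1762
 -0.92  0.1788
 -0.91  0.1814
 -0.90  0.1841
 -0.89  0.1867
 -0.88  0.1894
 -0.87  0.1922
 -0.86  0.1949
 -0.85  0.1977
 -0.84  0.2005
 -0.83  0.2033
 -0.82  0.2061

σ√T = 0.23 × 0.4082 = 0.0939
d₁ = [ln(96/88) + (0.015 + ½·0.23²)·0.1667] / (σ√T) = (0.0870 + 0.0069) / 0.0939 = 1.0002 ⇒ 1.00
d₂ = 1.0002 − 0.0939 = 0.9063 ⇒ 0.91
Risk-neutral Pr[S_T < K] = N(−d₂) = N(-0.91) = 0.1814

0.1814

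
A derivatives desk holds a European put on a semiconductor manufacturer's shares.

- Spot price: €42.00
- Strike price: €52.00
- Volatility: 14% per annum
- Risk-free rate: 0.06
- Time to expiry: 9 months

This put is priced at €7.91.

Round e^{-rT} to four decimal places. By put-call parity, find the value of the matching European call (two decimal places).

€0.20

exp(−rT) = exp(−0.06·0.75) = 0.9560
Put-call parity: C − P = S − K·e^(−rT) = 42 − 52·0.9560 = 42 − 49.7120 = -7.7120
C = P + (C − P) = 7.91 + (-7.7120) = 0.1980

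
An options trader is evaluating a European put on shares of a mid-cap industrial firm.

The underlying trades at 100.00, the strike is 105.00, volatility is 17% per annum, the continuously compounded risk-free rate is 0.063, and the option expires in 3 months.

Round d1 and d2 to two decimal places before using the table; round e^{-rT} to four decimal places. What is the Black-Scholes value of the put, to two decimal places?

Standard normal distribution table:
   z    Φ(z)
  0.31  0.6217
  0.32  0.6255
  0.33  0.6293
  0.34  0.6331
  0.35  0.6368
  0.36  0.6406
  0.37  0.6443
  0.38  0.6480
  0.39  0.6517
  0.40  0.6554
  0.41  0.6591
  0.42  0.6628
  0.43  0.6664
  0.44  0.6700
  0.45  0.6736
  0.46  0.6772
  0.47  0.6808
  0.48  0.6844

5.20

σ√T = 0.17 × 0.5000 = 0.0850
ln(S/K) + (r + σ²/2)T = ln(100/105) + (0.063 + 0.17²/2)·0.25 = -0.0488 + 0.0194 = -0.0294
d₁ = -0.0294 / 0.0850 = -0.3462 which rounds to -0.35
d₂ = d₁ − σ√T = -0.3462 − 0.0850 = -0.4312 which rounds to -0.43
exp(−rT) = exp(−0.063·0.25) = 0.9844
N(−d₂) = N(0.43) = 0.6664;  N(−d₁) = N(0.35) = 0.6368
P = 105·0.9844·0.6664 − 100·0.6368 = 68.8804 − 63.6800 = 5.2004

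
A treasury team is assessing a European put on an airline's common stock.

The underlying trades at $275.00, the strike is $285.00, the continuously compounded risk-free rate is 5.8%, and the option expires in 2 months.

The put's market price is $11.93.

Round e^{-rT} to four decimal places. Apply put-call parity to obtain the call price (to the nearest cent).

$4.67

e^(−rT) = e^(−0.058·0.1667) = 0.9904
Put-call parity: C − P = S − K·e^(−rT) = 275 − 285·0.9904 = 275 − 282.2640 = -7.2640
C = P + (C − P) = 11.93 + (-7.2640) = 4.6660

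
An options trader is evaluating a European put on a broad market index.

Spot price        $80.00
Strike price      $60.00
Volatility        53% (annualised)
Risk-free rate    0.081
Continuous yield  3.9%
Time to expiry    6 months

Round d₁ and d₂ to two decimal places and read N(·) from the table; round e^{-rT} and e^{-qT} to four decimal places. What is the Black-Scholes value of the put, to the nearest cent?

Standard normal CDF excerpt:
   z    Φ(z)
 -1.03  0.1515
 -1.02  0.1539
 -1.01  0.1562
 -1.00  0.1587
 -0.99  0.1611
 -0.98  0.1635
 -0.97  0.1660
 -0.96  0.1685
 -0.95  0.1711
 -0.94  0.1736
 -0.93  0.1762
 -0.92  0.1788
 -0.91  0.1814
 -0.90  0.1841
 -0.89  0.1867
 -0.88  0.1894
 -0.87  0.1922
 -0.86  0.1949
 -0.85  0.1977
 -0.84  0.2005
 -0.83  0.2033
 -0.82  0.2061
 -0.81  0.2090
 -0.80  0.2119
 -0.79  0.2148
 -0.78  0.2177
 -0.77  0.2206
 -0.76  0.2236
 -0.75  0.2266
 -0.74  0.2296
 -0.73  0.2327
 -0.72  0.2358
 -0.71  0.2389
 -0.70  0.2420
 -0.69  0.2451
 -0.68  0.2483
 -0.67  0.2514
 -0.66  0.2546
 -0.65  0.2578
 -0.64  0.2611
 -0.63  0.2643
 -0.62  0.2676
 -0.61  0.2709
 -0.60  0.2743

σ√T = 0.53 × 0.7071 = 0.3748
ln(S/K) + (r − q + σ²/2)T = ln(80/60) + (0.081 − 0.039 + 0.53²/2)·0.5 = 0.2877 + 0.0912 = 0.3789
d₁ = 0.3789 / 0.3748 = 1.0110 ≈ 1.01
d₂ = d₁ − σ√T = 1.0110 − 0.3748 = 0.6363 ≈ 0.64
e^(−qT) = e^(−0.039·0.5) = 0.9807;  e^(−rT) = e^(−0.081·0.5) = 0.9603
P = 60·0.9603·N(-0.64) − 80·0.9807·N(-1.01) = 60·0.9603·0.2611 − 80·0.9807·0.1562 = 15.0441 − 12.2548 = 2.7892

$2.79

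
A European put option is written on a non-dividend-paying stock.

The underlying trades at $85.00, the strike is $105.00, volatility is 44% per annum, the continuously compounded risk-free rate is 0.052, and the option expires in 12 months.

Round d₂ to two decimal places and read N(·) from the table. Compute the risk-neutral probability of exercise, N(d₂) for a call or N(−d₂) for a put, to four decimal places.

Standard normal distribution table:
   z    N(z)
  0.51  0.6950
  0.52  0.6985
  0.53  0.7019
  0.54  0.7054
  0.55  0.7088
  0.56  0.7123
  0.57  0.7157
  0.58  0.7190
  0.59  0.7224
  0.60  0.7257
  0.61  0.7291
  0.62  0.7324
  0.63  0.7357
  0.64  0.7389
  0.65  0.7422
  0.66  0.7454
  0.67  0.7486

0.7190

σ√T = 0.44·√1 = 0.4400
ln(S/K) + (r + σ²/2)T = ln(85/105) + (0.052 + 0.44²/2)·1 = -0.2113 + 0.1488 = -0.0625
d₁ = -0.0625 / 0.4400 = -0.1421 ≈ -0.14
d₂ = d₁ − σ√T = -0.1421 − 0.4400 = -0.5821 ≈ -0.58
Pr(exercise) under Q = N(−d₂) = N(0.58) = 0.7190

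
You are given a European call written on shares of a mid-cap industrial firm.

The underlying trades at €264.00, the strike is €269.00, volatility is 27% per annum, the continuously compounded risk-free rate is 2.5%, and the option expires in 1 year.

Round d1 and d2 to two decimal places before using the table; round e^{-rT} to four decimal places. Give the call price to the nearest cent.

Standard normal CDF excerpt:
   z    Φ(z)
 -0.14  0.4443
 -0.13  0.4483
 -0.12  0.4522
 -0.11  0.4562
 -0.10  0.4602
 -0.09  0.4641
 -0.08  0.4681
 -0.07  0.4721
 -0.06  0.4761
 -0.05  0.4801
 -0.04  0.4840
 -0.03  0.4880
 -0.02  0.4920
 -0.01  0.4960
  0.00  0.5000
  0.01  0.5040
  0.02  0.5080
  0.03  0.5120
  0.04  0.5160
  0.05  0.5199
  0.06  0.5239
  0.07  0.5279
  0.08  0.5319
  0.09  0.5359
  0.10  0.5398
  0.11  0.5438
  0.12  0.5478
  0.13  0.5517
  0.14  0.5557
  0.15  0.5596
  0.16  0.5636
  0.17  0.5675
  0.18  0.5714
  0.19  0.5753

T = 1;  σ√T = 0.2700
d₁ = [ln(264/269) + (0.025 + ½·0.27²)·1] / (σ√T) = (-0.0188 + 0.0615) / 0.2700 = 0.1581 → 0.16
d₂ = 0.1581 − 0.2700 = -0.1119 → -0.11
exp(−rT) = exp(−0.025·1) = 0.9753
N(d₁) = N(0.16) = 0.5636;  N(d₂) = N(-0.11) = 0.4562
C = 264·0.5636 − 269·0.9753·0.4562 = 148.7904 − 119.6867 = 29.1037

€29.10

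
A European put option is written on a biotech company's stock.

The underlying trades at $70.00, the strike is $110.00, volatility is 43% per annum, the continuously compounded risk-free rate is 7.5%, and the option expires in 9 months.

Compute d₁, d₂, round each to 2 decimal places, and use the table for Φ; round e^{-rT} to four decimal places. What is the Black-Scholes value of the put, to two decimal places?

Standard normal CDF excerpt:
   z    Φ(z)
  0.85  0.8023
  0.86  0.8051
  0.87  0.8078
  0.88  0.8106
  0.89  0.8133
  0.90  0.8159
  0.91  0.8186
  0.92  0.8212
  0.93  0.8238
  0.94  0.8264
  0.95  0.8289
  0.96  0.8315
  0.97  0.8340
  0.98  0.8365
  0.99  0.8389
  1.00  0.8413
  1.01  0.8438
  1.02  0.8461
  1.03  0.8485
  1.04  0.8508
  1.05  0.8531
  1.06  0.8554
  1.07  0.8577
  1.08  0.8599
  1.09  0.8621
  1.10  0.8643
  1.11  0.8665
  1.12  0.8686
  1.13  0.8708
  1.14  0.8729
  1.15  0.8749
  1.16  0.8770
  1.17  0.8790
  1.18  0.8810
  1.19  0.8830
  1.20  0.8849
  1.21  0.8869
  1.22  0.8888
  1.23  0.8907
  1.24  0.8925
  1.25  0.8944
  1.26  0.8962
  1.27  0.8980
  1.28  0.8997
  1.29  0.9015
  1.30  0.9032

$36.26

σ√T = 0.43 × 0.8660 = 0.3724
d₁ = [ln(70/110) + (0.075 + 0.43²/2)·0.75] / 0.3724 = [-0.4520 + 0.1256] / 0.3724 = -0.8765 ⇒ -0.88
d₂ = d₁ − σ√T = -0.8765 − 0.3724 = -1.2489 ⇒ -1.25
exp(−rT) = exp(−0.075·0.75) = 0.9453
N(−d₂) = N(1.25) = 0.8944;  N(−d₁) = N(0.88) = 0.8106
P = 110·0.9453·0.8944 − 70·0.8106 = 93.0024 − 56.7420 = 36.2604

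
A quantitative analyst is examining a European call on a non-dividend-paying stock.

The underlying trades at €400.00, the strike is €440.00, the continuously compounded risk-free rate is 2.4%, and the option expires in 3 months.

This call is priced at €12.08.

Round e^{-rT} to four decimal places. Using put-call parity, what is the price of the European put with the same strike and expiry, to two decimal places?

€49.44

exp(−rT) = exp(−0.024·0.25) = 0.9940
Put-call parity: C − P = S − K·e^(−rT) = 400 − 440·0.9940 = 400 − 437.3600 = -37.3600
P = C − (C − P) = 12.08 − (-37.3600) = 49.4400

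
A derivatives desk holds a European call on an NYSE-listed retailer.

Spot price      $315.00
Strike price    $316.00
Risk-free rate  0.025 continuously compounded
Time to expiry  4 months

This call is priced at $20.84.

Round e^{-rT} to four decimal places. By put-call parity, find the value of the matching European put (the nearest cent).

exp(−rT) = exp(−0.025·0.3333) = 0.9917
Put-call parity: C − P = S − K·e^(−rT) = 315 − 316·0.9917 = 315 − 313.3772 = 1.6228
P = C − (C − P) = 20.84 − (1.6228) = 19.2172

$19.22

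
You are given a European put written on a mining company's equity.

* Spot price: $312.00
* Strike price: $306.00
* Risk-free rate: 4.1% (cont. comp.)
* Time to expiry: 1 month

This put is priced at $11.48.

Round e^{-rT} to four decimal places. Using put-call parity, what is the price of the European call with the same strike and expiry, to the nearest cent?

$18.52

exp(−rT) = exp(−0.041·0.08333) = 0.9966
Put-call parity: C − P = S − K·e^(−rT) = 312 − 306·0.9966 = 312 − 304.9596 = 7.0404
C = P + (C − P) = 11.48 + (7.0404) = 18.5204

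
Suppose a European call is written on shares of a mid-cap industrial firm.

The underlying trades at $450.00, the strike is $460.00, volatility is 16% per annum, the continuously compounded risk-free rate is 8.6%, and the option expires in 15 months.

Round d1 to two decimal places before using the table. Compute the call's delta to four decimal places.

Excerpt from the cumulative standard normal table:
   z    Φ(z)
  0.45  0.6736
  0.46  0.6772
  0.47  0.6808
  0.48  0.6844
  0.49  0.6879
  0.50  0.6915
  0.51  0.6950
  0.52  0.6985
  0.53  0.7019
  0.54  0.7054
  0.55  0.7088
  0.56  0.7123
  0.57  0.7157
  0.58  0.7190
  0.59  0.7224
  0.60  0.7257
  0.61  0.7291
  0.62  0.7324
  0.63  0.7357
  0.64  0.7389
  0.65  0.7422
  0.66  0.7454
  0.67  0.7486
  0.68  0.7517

0.7157

σ√T = 0.16·√1.25 = 0.1789
ln(S/K) + (r + σ²/2)T = ln(450/460) + (0.086 + 0.16²/2)·1.25 = -0.0220 + 0.1235 = 0.1015
d₁ = 0.1015 / 0.1789 = 0.5675 ≈ 0.57
N(d₁) = N(0.57) = 0.7157
Δ_call = N(d₁) = 0.7157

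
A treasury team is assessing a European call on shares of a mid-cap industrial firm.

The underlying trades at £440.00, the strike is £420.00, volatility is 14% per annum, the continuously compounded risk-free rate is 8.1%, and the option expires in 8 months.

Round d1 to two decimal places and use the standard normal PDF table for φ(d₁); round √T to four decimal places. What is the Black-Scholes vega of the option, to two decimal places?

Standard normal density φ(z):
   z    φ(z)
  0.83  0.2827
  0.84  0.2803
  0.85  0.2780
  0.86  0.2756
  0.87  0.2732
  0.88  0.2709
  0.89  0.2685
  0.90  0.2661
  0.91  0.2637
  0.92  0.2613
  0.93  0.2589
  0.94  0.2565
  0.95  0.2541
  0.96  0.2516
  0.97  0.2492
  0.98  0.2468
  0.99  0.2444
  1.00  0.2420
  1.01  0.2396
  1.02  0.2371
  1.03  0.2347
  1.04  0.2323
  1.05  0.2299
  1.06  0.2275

92.15

σ√T = 0.14 × 0.8165 = 0.1143
d₁ = [ln(440/420) + (0.081 + 0.14²/2)·0.6667] / 0.1143 = [0.0465 + 0.0605] / 0.1143 = 0.9365 which rounds to 0.94
√T = √0.6667 = 0.8165
φ(d₁) = φ(0.94) = 0.2565
vega = S·φ(d₁)·√T = 440·0.2565·0.8165 = 92.1502
(The put has the same vega.)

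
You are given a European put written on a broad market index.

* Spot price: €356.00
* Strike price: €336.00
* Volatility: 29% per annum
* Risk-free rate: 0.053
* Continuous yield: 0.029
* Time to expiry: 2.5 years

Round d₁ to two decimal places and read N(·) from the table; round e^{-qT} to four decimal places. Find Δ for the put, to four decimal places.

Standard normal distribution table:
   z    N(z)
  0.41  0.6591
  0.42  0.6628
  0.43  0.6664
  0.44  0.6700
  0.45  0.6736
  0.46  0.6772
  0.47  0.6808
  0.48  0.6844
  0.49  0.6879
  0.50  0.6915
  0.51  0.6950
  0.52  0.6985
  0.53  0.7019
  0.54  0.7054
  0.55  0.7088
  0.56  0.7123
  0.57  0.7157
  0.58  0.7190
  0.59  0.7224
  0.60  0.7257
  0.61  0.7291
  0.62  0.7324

-0.2903

σ√T = 0.29 × 1.5811 = 0.4585
d₁ = [ln(356/336) + (0.053 − 0.029 + ½·0.29²)·2.5] / (σ√T) = (0.0578 + 0.1651) / 0.4585 = 0.4862 → 0.49
N(d₁) = N(0.49) = 0.6879
Δ_put = e^(−qT)·(N(d₁) − 1) = 0.9301·(0.6879 − 1) = -0.2903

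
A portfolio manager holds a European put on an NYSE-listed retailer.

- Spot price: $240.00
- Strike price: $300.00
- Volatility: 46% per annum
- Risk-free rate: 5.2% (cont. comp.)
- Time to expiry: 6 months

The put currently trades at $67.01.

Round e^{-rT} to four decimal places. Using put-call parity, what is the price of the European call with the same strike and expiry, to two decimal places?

$14.72

e^(−rT) = e^(−0.052·0.5) = 0.9743
Put-call parity: C − P = S − K·e^(−rT) = 240 − 300·0.9743 = 240 − 292.2900 = -52.2900
C = P + (C − P) = 67.01 + (-52.2900) = 14.7200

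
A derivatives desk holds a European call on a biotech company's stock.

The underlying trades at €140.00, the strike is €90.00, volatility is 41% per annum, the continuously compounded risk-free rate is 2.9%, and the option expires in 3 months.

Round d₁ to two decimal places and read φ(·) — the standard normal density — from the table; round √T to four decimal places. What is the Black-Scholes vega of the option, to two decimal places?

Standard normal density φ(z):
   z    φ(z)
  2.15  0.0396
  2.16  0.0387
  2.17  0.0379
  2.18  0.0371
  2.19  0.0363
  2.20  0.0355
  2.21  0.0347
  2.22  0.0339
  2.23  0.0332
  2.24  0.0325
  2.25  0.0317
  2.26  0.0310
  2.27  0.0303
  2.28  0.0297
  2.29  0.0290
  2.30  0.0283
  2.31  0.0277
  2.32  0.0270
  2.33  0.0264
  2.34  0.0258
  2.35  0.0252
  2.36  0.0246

T = 0.25;  σ√T = 0.2050
d₁ = [ln(140/90) + (0.029 + 0.41²/2)·0.25] / 0.2050 = [0.4418 + 0.0283] / 0.2050 = 2.2931 ≈ 2.29
√T = √0.25 = 0.5000
φ(d₁) = φ(2.29) = 0.0290
vega = S·φ(d₁)·√T = 140·0.0290·0.5000 = 2.0300
(Call and put vega coincide under Black-Scholes.)

2.03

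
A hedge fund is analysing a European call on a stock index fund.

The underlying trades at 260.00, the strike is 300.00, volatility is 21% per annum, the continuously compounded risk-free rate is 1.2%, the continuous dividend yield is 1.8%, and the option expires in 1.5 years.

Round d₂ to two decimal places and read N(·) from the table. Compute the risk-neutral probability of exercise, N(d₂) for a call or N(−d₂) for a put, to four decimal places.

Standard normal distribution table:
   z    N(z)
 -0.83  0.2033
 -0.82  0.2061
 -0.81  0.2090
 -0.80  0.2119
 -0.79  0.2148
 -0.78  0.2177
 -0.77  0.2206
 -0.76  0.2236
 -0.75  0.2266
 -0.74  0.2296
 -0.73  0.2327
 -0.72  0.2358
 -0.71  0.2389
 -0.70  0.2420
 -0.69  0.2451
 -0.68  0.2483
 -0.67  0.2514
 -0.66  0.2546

0.2358

T = 1.5;  σ√T = 0.2572
d₁ = [ln(260/300) + (0.012 − 0.018 + ½·0.21²)·1.5] / (σ√T) = (-0.1431 + 0.0241) / 0.2572 = -0.4628 ⇒ -0.46
d₂ = -0.4628 − 0.2572 = -0.7200 ⇒ -0.72
Pr(exercise) under Q = N(d₂) = 0.2358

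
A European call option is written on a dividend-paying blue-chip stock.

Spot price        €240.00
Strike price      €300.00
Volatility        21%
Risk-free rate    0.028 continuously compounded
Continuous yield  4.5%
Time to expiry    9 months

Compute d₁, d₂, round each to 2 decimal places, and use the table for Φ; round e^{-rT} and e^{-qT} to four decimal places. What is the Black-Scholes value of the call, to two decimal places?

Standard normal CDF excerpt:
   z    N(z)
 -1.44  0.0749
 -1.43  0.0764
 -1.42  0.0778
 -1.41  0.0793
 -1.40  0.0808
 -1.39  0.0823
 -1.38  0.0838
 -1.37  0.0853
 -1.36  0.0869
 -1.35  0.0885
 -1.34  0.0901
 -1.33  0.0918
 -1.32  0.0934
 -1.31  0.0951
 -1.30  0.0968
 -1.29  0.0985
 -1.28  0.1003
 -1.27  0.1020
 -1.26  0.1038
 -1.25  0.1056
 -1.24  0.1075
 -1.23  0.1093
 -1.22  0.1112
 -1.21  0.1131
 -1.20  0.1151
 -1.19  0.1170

T = 0.75;  σ√T = 0.1819
d₁ = [ln(240/300) + (0.028 − 0.045 + ½·0.21²)·0.75] / (σ√T) = (-0.2231 + 0.0038) / 0.1819 = -1.2061 ⇒ -1.21
d₂ = -1.2061 − 0.1819 = -1.3880 ⇒ -1.39
exp(−qT) = exp(−0.045·0.75) = 0.9668;  exp(−rT) = exp(−0.028·0.75) = 0.9792
C = 240·0.9668·N(-1.21) − 300·0.9792·N(-1.39) = 240·0.9668·0.1131 − 300·0.9792·0.0823 = 26.2428 − 24.1764 = 2.0664

€2.07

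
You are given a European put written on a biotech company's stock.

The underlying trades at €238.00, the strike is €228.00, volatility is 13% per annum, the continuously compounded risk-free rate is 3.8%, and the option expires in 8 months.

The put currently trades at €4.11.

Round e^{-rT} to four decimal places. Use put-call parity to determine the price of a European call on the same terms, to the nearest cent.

€19.81

e^(−rT) = e^(−0.038·0.6667) = 0.9750
Put-call parity: C − P = S − K·e^(−rT) = 238 − 228·0.9750 = 238 − 222.3000 = 15.7000
C = P + (C − P) = 4.11 + (15.7000) = 19.8100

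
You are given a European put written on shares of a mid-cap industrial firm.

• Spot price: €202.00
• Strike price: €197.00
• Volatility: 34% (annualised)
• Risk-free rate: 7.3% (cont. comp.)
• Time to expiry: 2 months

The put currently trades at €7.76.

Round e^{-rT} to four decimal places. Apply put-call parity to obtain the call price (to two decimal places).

exp(−rT) = exp(−0.073·0.1667) = 0.9879
Put-call parity: C − P = S − K·e^(−rT) = 202 − 197·0.9879 = 202 − 194.6163 = 7.3837
C = P + (C − P) = 7.76 + (7.3837) = 15.1437

€15.14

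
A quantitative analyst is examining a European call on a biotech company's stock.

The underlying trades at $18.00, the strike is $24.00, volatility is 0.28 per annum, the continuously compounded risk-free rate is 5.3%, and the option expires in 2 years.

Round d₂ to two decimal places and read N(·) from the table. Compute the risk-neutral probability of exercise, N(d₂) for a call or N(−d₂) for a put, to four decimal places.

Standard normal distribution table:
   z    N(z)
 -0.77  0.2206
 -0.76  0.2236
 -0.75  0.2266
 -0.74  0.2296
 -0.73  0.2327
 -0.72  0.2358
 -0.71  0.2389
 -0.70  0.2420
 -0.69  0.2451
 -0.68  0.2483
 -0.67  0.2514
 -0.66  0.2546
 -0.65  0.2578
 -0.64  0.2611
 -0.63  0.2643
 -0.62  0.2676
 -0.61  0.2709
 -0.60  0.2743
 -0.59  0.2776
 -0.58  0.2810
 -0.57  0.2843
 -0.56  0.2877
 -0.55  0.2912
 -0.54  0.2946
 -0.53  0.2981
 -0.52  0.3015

0.2546

σ√T = 0.28·√2 = 0.3960
d₁ = [ln(18/24) + (0.053 + ½·0.28²)·2] / (σ√T) = (-0.2877 + 0.1844) / 0.3960 = -0.2608 ⇒ -0.26
d₂ = -0.2608 − 0.3960 = -0.6568 ⇒ -0.66
Pr(exercise) under Q = N(d₂) = 0.2546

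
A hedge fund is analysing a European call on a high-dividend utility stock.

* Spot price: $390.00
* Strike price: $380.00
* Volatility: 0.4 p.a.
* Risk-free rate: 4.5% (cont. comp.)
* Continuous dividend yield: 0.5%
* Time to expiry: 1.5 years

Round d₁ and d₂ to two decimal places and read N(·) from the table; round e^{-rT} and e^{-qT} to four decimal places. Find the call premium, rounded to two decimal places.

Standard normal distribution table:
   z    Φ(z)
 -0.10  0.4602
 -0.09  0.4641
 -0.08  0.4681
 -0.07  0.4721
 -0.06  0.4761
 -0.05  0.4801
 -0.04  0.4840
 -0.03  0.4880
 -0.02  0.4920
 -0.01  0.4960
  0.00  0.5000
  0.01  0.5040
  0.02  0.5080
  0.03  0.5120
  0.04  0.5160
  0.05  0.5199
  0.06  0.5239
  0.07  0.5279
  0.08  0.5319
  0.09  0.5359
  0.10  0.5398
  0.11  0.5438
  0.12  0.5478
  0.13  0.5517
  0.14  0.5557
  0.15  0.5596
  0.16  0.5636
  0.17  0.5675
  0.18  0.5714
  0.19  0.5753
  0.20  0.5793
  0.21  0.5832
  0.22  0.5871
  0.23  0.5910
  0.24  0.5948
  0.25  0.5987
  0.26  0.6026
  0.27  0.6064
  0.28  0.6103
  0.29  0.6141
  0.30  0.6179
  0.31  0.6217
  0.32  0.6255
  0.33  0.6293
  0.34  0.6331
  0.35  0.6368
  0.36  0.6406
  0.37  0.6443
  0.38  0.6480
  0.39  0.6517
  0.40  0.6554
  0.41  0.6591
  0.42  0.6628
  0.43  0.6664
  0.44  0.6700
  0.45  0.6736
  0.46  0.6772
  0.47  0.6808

$88.87

T = 1.5;  σ√T = 0.4899
d₁ = [ln(390/380) + (0.045 − 0.005 + 0.4²/2)·1.5] / 0.4899 = [0.0260 + 0.1800] / 0.4899 = 0.4204 ≈ 0.42
d₂ = d₁ − σ√T = 0.4204 − 0.4899 = -0.0695 ≈ -0.07
e^(−qT) = e^(−0.005·1.5) = 0.9925;  e^(−rT) = e^(−0.045·1.5) = 0.9347
N(d₁) = N(0.42) = 0.6628;  N(d₂) = N(-0.07) = 0.4721
C = 390·0.9925·0.6628 − 380·0.9347·0.4721 = 256.5533 − 167.6833 = 88.8700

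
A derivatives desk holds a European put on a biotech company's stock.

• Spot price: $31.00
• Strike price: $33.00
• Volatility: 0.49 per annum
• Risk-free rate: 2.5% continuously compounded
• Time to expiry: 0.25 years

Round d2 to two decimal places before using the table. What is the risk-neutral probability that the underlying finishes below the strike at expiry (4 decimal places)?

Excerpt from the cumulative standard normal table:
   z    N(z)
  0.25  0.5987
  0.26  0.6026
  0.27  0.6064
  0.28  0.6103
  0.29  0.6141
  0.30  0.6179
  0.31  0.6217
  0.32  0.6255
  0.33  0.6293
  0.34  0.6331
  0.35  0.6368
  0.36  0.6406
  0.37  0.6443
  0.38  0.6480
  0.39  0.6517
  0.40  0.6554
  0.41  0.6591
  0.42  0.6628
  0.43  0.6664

0.6368

T = 0.25;  σ√T = 0.2450
ln(S/K) + (r + σ²/2)T = ln(31/33) + (0.025 + 0.49²/2)·0.25 = -0.0625 + 0.0363 = -0.0263
d₁ = -0.0263 / 0.2450 = -0.1072 ⇒ -0.11
d₂ = d₁ − σ√T = -0.1072 − 0.2450 = -0.3522 ⇒ -0.35
Pr(exercise) under Q = N(−d₂) = N(0.35) = 0.6368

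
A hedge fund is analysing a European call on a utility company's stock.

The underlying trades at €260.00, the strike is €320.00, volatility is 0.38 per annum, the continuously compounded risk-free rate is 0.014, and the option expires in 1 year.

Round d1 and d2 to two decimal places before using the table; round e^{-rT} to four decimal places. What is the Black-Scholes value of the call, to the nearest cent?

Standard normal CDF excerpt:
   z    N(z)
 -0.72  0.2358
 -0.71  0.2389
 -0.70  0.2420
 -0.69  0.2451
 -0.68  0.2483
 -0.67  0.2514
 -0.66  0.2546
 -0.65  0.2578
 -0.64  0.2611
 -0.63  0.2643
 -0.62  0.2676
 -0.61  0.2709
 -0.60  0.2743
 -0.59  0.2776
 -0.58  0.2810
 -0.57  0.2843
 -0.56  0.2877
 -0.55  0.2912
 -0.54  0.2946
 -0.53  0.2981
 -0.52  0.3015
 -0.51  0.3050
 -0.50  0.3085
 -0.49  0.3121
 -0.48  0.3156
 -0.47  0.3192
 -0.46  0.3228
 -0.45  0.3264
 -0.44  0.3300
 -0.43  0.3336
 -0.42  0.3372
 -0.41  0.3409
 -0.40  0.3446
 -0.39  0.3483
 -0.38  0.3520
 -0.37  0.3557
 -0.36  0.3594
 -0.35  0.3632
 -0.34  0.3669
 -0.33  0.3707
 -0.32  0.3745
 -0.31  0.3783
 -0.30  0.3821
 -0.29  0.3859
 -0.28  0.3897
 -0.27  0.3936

σ√T = 0.38·√1 = 0.3800
d₁ = [ln(260/320) + (0.014 + 0.38²/2)·1] / 0.3800 = [-0.2076 + 0.0862] / 0.3800 = -0.3196 ≈ -0.32
d₂ = d₁ − σ√T = -0.3196 − 0.3800 = -0.6996 ≈ -0.70
e^(−rT) = e^(−0.014·1) = 0.9861
C = 260·N(-0.32) − 320·0.9861·N(-0.70) = 260·0.3745 − 320·0.9861·0.2420 = 97.3700 − 76.3636 = 21.0064

€21.01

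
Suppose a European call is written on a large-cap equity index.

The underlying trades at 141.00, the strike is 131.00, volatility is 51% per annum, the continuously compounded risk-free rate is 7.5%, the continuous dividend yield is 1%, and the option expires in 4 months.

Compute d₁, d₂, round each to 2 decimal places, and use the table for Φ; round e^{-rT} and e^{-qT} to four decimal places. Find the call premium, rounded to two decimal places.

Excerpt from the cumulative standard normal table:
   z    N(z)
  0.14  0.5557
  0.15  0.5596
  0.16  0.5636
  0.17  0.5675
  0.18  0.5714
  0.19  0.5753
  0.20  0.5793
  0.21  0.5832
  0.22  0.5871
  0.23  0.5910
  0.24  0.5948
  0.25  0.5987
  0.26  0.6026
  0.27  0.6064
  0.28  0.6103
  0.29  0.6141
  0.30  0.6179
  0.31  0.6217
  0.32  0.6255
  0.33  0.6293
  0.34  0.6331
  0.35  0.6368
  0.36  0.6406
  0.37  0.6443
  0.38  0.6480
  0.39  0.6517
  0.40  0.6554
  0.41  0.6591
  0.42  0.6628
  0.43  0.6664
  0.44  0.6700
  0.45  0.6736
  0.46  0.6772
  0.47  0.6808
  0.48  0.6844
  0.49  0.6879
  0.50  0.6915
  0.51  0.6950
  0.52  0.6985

22.67

T = 0.3333;  σ√T = 0.2944
d₁ = [ln(141/131) + (0.075 − 0.01 + 0.51²/2)·0.3333] / 0.2944 = [0.0736 + 0.0650] / 0.2944 = 0.4706 which rounds to 0.47
d₂ = d₁ − σ√T = 0.4706 − 0.2944 = 0.1762 which rounds to 0.18
exp(−qT) = exp(−0.01·0.3333) = 0.9967;  exp(−rT) = exp(−0.075·0.3333) = 0.9753
N(d₁) = N(0.47) = 0.6808;  N(d₂) = N(0.18) = 0.5714
C = 141·0.9967·0.6808 − 131·0.9753·0.5714 = 95.6760 − 73.0045 = 22.6715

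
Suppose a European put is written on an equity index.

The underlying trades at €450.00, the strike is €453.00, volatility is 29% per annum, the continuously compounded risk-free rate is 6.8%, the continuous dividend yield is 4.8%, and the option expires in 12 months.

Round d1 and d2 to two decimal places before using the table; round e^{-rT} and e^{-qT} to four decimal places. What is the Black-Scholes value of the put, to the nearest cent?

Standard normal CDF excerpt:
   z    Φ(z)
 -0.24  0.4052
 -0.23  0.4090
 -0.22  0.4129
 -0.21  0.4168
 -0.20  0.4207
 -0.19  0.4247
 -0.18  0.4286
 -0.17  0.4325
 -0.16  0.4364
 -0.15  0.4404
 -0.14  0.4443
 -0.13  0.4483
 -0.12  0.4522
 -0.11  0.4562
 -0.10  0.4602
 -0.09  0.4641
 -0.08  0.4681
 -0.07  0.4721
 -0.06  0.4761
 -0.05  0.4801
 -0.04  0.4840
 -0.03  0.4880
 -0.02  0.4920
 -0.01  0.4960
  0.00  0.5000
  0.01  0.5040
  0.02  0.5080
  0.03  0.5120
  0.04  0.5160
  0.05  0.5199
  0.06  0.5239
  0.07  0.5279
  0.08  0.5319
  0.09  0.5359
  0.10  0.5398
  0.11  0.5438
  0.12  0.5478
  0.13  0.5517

σ√T = 0.29 × 1.0000 = 0.2900
d₁ = [ln(450/453) + (0.068 − 0.048 + 0.29²/2)·1] / 0.2900 = [-0.0066 + 0.0621] / 0.2900 = 0.1911 which rounds to 0.19
d₂ = d₁ − σ√T = 0.1911 − 0.2900 = -0.0989 which rounds to -0.10
exp(−qT) = exp(−0.048·1) = 0.9531;  exp(−rT) = exp(−0.068·1) = 0.9343
N(−d₂) = N(0.10) = 0.5398;  N(−d₁) = N(-0.19) = 0.4247
P = 453·0.9343·0.5398 − 450·0.9531·0.4247 = 228.4638 − 182.1517 = 46.3121

€46.31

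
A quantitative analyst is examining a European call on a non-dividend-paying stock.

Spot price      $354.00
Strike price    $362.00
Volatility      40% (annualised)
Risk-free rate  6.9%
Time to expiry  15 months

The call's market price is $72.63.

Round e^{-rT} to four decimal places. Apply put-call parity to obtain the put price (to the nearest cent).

$50.73

e^(−rT) = e^(−0.069·1.25) = 0.9174
Put-call parity: C − P = S − K·e^(−rT) = 354 − 362·0.9174 = 354 − 332.0988 = 21.9012
P = C − (C − P) = 72.63 − (21.9012) = 50.7288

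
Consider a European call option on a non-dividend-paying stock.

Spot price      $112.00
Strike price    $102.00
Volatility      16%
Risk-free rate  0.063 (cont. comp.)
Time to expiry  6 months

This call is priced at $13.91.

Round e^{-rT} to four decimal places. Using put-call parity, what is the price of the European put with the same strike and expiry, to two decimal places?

exp(−rT) = exp(−0.063·0.5) = 0.9690
Put-call parity: C − P = S − K·e^(−rT) = 112 − 102·0.9690 = 112 − 98.8380 = 13.1620
P = C − (C − P) = 13.91 − (13.1620) = 0.7480

$0.75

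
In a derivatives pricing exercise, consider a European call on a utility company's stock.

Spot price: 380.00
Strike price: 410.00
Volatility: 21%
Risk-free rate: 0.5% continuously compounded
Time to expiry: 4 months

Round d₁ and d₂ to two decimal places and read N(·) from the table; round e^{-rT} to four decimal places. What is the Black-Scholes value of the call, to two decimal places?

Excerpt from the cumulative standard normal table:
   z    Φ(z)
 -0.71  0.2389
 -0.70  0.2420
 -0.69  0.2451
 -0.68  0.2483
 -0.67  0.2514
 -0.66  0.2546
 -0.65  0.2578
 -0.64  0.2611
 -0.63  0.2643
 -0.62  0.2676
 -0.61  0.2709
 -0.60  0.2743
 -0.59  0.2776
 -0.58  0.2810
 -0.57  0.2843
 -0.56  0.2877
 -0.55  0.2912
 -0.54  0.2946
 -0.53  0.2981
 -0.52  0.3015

7.76

T = 0.3333;  σ√T = 0.1212
d₁ = [ln(380/410) + (0.005 + 0.21²/2)·0.3333] / 0.1212 = [-0.0760 + 0.0090] / 0.1212 = -0.5524 which rounds to -0.55
d₂ = d₁ − σ√T = -0.5524 − 0.1212 = -0.6736 which rounds to -0.67
e^(−rT) = e^(−0.005·0.3333) = 0.9983
N(d₁) = N(-0.55) = 0.2912;  N(d₂) = N(-0.67) = 0.2514
C = 380·0.2912 − 410·0.9983·0.2514 = 110.6560 − 102.8988 = 7.7572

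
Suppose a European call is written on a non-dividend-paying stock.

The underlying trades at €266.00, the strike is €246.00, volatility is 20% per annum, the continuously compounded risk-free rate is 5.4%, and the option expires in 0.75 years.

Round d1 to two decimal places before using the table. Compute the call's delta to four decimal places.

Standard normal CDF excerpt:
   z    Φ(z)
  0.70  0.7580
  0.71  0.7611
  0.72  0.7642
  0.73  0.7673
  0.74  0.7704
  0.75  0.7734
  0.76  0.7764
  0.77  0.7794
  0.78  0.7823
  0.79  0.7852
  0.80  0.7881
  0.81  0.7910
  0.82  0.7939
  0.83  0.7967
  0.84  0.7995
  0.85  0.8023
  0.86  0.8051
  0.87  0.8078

σ√T = 0.2·√0.75 = 0.1732
d₁ = [ln(266/246) + (0.054 + 0.2²/2)·0.75] / 0.1732 = [0.0782 + 0.0555] / 0.1732 = 0.7717 ⇒ 0.77
N(d₁) = N(0.77) = 0.7794
Δ_call = N(d₁) = 0.7794

0.7794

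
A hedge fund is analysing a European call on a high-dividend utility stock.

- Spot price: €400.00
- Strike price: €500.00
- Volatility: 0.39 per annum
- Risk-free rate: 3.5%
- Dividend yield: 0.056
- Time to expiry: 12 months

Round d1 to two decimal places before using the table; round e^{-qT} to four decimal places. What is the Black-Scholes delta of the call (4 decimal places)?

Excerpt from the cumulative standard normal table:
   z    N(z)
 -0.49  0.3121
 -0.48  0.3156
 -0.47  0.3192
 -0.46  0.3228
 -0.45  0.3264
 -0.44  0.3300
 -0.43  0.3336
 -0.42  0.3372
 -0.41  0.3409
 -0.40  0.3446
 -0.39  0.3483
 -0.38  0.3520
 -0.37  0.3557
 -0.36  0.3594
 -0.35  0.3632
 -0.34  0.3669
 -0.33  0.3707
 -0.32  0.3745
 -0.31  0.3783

0.3154

T = 1;  σ√T = 0.3900
ln(S/K) + (r − q + σ²/2)T = ln(400/500) + (0.035 − 0.056 + 0.39²/2)·1 = -0.2231 + 0.0551 = -0.1681
d₁ = -0.1681 / 0.3900 = -0.4310 → -0.43
N(d₁) = N(-0.43) = 0.3336
Δ_call = e^(−qT)·N(d₁) = 0.9455·0.3336 = 0.3154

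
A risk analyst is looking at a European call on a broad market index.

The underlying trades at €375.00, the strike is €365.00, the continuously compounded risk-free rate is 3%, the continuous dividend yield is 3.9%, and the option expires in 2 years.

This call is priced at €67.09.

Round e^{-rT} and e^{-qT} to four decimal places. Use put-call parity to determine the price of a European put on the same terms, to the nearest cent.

€63.97

exp(−qT) = exp(−0.039·2) = 0.9250;  exp(−rT) = exp(−0.03·2) = 0.9418
Put-call parity: C − P = S·e^(−qT) − K·e^(−rT) = 375·0.9250 − 365·0.9418 = 346.8750 − 343.7570 = 3.1180
P = C − (C − P) = 67.09 − (3.1180) = 63.9720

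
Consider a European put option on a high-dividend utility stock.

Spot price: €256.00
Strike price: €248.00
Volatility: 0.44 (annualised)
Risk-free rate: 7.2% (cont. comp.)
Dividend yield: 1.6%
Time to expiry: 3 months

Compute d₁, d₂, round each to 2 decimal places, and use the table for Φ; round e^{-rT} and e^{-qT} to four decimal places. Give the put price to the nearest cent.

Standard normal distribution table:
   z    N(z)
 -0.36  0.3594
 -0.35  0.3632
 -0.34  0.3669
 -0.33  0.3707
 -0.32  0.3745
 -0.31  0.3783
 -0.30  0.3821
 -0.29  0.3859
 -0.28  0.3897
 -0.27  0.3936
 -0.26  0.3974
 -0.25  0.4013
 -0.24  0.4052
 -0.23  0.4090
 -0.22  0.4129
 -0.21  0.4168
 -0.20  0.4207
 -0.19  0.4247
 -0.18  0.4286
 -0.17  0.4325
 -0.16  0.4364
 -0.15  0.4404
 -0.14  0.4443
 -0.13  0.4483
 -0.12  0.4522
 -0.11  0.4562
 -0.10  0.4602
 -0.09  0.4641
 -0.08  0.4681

T = 0.25;  σ√T = 0.2200
d₁ = [ln(256/248) + (0.072 − 0.016 + 0.44²/2)·0.25] / 0.2200 = [0.0317 + 0.0382] / 0.2200 = 0.3179 ⇒ 0.32
d₂ = d₁ − σ√T = 0.3179 − 0.2200 = 0.0979 ⇒ 0.10
e^(−qT) = e^(−0.016·0.25) = 0.9960;  e^(−rT) = e^(−0.072·0.25) = 0.9822
P = 248·0.9822·N(-0.10) − 256·0.9960·N(-0.32) = 248·0.9822·0.4602 − 256·0.9960·0.3745 = 112.0981 − 95.4885 = 16.6096

€16.61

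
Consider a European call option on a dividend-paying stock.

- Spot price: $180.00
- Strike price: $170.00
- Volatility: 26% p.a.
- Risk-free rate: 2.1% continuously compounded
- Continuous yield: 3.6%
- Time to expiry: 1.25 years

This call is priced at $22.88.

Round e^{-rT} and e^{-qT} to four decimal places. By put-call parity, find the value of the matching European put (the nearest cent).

e^(−qT) = e^(−0.036·1.25) = 0.9560;  e^(−rT) = e^(−0.021·1.25) = 0.9741
Put-call parity: C − P = S·e^(−qT) − K·e^(−rT) = 180·0.9560 − 170·0.9741 = 172.0800 − 165.5970 = 6.4830
P = C − (C − P) = 22.88 − (6.4830) = 16.3970

$16.40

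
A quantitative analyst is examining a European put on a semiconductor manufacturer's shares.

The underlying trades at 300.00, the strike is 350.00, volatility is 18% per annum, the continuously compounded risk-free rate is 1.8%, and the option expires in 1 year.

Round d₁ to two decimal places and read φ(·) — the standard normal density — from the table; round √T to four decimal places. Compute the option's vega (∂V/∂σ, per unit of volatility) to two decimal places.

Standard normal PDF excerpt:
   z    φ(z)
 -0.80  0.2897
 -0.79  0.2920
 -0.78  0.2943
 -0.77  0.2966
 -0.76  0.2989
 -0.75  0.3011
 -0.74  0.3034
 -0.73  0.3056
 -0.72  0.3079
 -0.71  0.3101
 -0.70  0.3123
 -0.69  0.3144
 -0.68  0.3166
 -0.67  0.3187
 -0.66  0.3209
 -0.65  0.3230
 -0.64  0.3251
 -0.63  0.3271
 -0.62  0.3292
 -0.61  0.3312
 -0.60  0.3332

σ√T = 0.18·√1 = 0.1800
d₁ = [ln(300/350) + (0.018 + ½·0.18²)·1] / (σ√T) = (-0.1542 + 0.0342) / 0.1800 = -0.6664 which rounds to -0.67
√T = √1 = 1.0000
φ(d₁) = φ(-0.67) = 0.3187
vega = S·φ(d₁)·√T = 300·0.3187·1.0000 = 95.6100

95.61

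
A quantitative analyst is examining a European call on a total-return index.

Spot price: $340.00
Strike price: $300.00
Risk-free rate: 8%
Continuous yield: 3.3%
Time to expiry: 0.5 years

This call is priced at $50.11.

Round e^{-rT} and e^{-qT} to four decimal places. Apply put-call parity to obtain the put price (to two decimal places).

$3.93

e^(−qT) = e^(−0.033·0.5) = 0.9836;  e^(−rT) = e^(−0.08·0.5) = 0.9608
Put-call parity: C − P = S·e^(−qT) − K·e^(−rT) = 340·0.9836 − 300·0.9608 = 334.4240 − 288.2400 = 46.1840
P = C − (C − P) = 50.11 − (46.1840) = 3.9260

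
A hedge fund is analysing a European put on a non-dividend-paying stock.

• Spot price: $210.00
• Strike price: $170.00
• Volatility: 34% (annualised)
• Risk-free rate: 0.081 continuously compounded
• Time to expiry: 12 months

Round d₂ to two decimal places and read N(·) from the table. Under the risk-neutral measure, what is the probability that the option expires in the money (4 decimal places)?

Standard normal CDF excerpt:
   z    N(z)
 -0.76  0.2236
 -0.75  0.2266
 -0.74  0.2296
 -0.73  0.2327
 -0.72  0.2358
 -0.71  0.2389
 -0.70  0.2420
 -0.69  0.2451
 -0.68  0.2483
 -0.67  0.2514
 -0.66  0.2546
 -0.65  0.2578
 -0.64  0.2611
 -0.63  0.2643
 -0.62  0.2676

σ√T = 0.34 × 1.0000 = 0.3400
d₁ = [ln(210/170) + (0.081 + ½·0.34²)·1] / (σ√T) = (0.2113 + 0.1388) / 0.3400 = 1.0297 which rounds to 1.03
d₂ = 1.0297 − 0.3400 = 0.6897 which rounds to 0.69
Pr(exercise) under Q = N(−d₂) = N(-0.69) = 0.2451

0.2451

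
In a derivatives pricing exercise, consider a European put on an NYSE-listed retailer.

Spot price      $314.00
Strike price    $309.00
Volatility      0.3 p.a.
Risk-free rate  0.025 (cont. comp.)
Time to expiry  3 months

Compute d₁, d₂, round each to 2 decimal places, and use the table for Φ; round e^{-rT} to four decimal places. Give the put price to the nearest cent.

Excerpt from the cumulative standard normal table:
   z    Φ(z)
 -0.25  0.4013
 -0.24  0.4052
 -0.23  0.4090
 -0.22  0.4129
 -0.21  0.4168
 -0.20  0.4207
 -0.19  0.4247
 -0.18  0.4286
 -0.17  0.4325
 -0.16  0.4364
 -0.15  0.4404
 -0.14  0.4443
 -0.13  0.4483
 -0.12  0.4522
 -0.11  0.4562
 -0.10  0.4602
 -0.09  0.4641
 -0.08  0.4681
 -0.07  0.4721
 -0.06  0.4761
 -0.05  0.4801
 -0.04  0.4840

$15.32

T = 0.25;  σ√T = 0.1500
d₁ = [ln(314/309) + (0.025 + ½·0.3²)·0.25] / (σ√T) = (0.0161 + 0.0175) / 0.1500 = 0.2237 which rounds to 0.22
d₂ = 0.2237 − 0.1500 = 0.0737 which rounds to 0.07
e^(−rT) = e^(−0.025·0.25) = 0.9938
N(−d₂) = N(-0.07) = 0.4721;  N(−d₁) = N(-0.22) = 0.4129
P = 309·0.9938·0.4721 − 314·0.4129 = 144.9745 − 129.6506 = 15.3239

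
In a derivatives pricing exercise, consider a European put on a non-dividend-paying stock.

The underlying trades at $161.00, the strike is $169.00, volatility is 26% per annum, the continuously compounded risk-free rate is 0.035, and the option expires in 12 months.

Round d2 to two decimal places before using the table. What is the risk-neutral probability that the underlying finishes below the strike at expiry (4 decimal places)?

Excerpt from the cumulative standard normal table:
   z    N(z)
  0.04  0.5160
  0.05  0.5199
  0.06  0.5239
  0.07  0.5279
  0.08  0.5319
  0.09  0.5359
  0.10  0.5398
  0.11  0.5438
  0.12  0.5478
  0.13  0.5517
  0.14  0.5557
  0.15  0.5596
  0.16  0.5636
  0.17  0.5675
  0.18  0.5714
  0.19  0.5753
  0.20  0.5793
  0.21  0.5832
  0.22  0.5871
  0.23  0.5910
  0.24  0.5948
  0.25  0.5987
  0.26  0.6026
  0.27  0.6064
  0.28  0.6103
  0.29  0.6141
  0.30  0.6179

0.5714

T = 1;  σ√T = 0.2600
ln(S/K) + (r + σ²/2)T = ln(161/169) + (0.035 + 0.26²/2)·1 = -0.0485 + 0.0688 = 0.0203
d₁ = 0.0203 / 0.2600 = 0.0781 ≈ 0.08
d₂ = d₁ − σ√T = 0.0781 − 0.2600 = -0.1819 ≈ -0.18
Risk-neutral Pr[S_T < K] = N(−d₂) = N(0.18) = 0.5714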